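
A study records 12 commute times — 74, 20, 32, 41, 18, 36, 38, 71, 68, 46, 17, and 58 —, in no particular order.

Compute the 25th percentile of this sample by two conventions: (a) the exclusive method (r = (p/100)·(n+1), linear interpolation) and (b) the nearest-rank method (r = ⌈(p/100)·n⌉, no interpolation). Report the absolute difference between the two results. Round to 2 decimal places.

Sorted: 17, 18, 20, 32, 36, 38, 41, 46, 58, 68, 71, 74.
n = 12.
(a) r = 3.25; between ranks 3 (20) and 4 (32): 23.
(b) the nearest-rank method: rank 3 → 20.
|23 − 20| = 3.

3.00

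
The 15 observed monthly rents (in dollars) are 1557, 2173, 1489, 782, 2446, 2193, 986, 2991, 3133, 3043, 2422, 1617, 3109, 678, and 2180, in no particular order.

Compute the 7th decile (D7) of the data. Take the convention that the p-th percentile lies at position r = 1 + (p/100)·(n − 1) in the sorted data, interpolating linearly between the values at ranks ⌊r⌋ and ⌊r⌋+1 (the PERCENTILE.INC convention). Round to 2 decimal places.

2441.20

Sorted: 678, 782, 986, 1489, 1557, 1617, 2173, 2180, 2193, 2422, 2446, 2991, 3043, 3109, 3133.
n = 15.
r = 1 + (70/100)·(15 − 1) = 1 + 9.8 = 10.8.
Rank 10 is 2422 and rank 11 is 2446.
Interpolate: 2422 + 0.8·(2446 − 2422) = 2422 + 0.8·24 = 2441.2.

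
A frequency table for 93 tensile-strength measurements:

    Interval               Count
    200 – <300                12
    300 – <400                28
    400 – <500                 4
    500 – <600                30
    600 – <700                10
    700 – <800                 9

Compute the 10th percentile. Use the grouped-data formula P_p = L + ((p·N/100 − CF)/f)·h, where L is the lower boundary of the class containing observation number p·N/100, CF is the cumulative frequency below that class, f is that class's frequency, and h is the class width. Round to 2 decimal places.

277.50

N = 93; target position k = 10/100 · 93 = 9.3.
Cumulative frequencies: 12, 40, 44, 74, 84, 93.
Observation 9.3 falls in the class 200 – <300.
L = 200, CF = 0, f = 12, h = 100.
P10 = 200 + ((9.3 − 0)/12)·100 = 200 + 77.5 = 277.5.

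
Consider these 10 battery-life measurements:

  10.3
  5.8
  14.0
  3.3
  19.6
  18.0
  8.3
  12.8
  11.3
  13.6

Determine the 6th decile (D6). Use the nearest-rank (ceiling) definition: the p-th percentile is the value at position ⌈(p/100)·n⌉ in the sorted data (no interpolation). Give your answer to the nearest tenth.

12.8

Sorted: 3.3, 5.8, 8.3, 10.3, 11.3, 12.8, 13.6, 14.0, 18.0, 19.6.
n = 10.
Position = ⌈60/100 · 10⌉ = ⌈6⌉ = 6.
The value at rank 6 is 12.8.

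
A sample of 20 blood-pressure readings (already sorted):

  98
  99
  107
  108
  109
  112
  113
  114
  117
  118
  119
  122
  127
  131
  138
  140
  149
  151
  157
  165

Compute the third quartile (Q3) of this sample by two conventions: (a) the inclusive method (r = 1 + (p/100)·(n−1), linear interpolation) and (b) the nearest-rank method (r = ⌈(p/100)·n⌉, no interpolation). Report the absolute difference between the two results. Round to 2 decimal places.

0.50

n = 20.
(a) r = 15.25; between ranks 15 (138) and 16 (140): 138.5.
(b) the nearest-rank method: rank 15 → 138.
|138.5 − 138| = 0.5.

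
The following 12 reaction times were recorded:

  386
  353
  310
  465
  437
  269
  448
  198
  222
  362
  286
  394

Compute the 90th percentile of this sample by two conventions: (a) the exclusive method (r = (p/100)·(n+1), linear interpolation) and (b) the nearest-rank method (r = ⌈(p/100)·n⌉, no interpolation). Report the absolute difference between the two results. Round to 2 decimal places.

11.90

Sorted: 198, 222, 269, 286, 310, 353, 362, 386, 394, 437, 448, 465.
n = 12.
(a) r = 11.7; between ranks 11 (448) and 12 (465): 459.9.
(b) the nearest-rank method: rank 11 → 448.
|459.9 − 448| = 11.9.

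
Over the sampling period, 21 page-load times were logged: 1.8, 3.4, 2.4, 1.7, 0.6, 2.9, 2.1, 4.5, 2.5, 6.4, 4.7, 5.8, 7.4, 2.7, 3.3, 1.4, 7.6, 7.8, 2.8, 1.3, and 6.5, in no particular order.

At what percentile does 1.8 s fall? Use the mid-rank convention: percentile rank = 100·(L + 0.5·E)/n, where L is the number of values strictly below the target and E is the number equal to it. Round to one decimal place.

Sorted: 0.6, 1.3, 1.4, 1.7, 1.8, 2.1, 2.4, 2.5, 2.7, 2.8, 2.9, 3.3, 3.4, 4.5, 4.7, 5.8, 6.4, 6.5, 7.4, 7.6, 7.8.
Count below 1.8: L = 4; count equal: E = 1; n = 21.
Percentile rank = 100·(4 + 0.5·1)/21 = 100·4.5/21 = 21.43.

21.4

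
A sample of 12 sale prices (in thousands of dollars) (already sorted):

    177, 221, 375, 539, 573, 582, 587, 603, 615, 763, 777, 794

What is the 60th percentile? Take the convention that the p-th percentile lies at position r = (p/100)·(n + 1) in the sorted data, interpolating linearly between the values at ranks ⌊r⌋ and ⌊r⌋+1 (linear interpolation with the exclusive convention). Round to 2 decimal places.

599.80

n = 12.
r = (60/100)·(12 + 1) = 7.8.
Rank 7 is 587 and rank 8 is 603.
Interpolate: 587 + 0.8·(603 − 587) = 587 + 0.8·16 = 599.8.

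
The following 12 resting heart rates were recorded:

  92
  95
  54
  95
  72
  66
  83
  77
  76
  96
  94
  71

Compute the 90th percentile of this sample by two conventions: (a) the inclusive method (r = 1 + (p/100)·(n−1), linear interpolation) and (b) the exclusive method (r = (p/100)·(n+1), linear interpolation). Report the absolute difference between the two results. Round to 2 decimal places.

Sorted: 54, 66, 71, 72, 76, 77, 83, 92, 94, 95, 95, 96.
n = 12.
(a) r = 10.9; between ranks 10 (95) and 11 (95): 95.
(b) r = 11.7; between ranks 11 (95) and 12 (96): 95.7.
|95 − 95.7| = 0.7.

0.70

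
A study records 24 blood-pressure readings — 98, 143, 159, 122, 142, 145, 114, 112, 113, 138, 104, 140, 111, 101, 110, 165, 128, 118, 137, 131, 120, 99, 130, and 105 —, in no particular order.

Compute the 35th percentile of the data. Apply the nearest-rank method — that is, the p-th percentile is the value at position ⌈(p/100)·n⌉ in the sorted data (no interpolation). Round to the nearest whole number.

Sorted: 98, 99, 101, 104, 105, 110, 111, 112, 113, 114, 118, 120, 122, 128, 130, 131, 137, 138, 140, 142, 143, 145, 159, 165.
n = 24.
Position = ⌈35/100 · 24⌉ = ⌈8.4⌉ = 9.
The value at rank 9 is 113.

113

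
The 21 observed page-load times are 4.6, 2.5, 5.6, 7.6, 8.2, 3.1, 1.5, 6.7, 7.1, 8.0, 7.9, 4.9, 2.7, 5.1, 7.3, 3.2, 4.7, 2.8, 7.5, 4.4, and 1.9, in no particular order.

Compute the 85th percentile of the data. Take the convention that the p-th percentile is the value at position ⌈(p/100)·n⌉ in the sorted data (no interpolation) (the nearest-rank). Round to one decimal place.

Sorted: 1.5, 1.9, 2.5, 2.7, 2.8, 3.1, 3.2, 4.4, 4.6, 4.7, 4.9, 5.1, 5.6, 6.7, 7.1, 7.3, 7.5, 7.6, 7.9, 8.0, 8.2.
n = 21.
Position = ⌈85/100 · 21⌉ = ⌈17.85⌉ = 18.
The value at rank 18 is 7.6.

7.6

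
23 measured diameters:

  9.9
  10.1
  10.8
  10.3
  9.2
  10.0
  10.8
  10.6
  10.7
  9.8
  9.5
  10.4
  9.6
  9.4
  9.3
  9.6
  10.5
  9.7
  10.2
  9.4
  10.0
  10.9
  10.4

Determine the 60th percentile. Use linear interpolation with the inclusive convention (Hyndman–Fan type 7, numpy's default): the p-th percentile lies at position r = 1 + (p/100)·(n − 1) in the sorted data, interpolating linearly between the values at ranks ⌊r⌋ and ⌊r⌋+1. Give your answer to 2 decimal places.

10.22

Sorted: 9.2, 9.3, 9.4, 9.4, 9.5, 9.6, 9.6, 9.7, 9.8, 9.9, 10.0, 10.0, 10.1, 10.2, 10.3, 10.4, 10.4, 10.5, 10.6, 10.7, 10.8, 10.8, 10.9.
n = 23.
r = 1 + (60/100)·(23 − 1) = 1 + 13.2 = 14.2.
Rank 14 is 10.2 and rank 15 is 10.3.
Interpolate: 10.2 + 0.2·(10.3 − 10.2) = 10.2 + 0.2·0.1 = 10.22.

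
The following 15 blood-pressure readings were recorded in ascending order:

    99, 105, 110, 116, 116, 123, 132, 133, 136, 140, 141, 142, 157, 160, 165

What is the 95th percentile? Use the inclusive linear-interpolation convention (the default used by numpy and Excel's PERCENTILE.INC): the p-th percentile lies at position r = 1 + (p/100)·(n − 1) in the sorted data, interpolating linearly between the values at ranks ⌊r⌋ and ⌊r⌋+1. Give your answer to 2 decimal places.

n = 15.
r = 1 + (95/100)·(15 − 1) = 1 + 13.3 = 14.3.
Rank 14 is 160 and rank 15 is 165.
Interpolate: 160 + 0.3·(165 − 160) = 160 + 0.3·5 = 161.5.

161.50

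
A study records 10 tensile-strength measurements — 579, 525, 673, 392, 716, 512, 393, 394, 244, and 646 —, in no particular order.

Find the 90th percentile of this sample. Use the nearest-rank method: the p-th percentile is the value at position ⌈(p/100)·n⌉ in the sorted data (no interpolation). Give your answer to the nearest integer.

673

Sorted: 244, 392, 393, 394, 512, 525, 579, 646, 673, 716.
n = 10.
Position = ⌈90/100 · 10⌉ = ⌈9⌉ = 9.
The value at rank 9 is 673.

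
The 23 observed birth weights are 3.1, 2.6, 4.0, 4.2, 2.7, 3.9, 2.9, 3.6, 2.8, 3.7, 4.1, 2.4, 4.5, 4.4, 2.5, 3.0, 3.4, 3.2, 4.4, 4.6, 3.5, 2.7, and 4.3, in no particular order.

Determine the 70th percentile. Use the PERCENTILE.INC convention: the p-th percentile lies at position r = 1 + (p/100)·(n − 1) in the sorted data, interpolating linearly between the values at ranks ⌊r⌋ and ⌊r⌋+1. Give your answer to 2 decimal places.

4.04

Sorted: 2.4, 2.5, 2.6, 2.7, 2.7, 2.8, 2.9, 3.0, 3.1, 3.2, 3.4, 3.5, 3.6, 3.7, 3.9, 4.0, 4.1, 4.2, 4.3, 4.4, 4.4, 4.5, 4.6.
n = 23.
r = 1 + (70/100)·(23 − 1) = 1 + 15.4 = 16.4.
Rank 16 is 4.0 and rank 17 is 4.1.
Interpolate: 4.0 + 0.4·(4.1 − 4.0) = 4.0 + 0.4·0.1 = 4.04.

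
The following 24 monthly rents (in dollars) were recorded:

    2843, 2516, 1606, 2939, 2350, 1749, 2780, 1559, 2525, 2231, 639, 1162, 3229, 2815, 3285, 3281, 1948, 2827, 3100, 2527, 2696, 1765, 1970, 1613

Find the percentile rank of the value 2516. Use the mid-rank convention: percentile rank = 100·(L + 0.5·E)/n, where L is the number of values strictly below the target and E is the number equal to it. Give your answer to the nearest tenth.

47.9

Sorted: 639, 1162, 1559, 1606, 1613, 1749, 1765, 1948, 1970, 2231, 2350, 2516, 2525, 2527, 2696, 2780, 2815, 2827, 2843, 2939, 3100, 3229, 3281, 3285.
Count below 2516: L = 11; count equal: E = 1; n = 24.
Percentile rank = 100·(11 + 0.5·1)/24 = 100·11.5/24 = 47.92.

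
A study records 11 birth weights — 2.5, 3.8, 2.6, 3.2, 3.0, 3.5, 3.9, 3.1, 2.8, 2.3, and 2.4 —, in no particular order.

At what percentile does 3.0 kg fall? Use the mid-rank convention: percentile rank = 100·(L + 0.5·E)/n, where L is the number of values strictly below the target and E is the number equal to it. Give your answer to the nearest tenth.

50.0

Sorted: 2.3, 2.4, 2.5, 2.6, 2.8, 3.0, 3.1, 3.2, 3.5, 3.8, 3.9.
Count below 3.0: L = 5; count equal: E = 1; n = 11.
Percentile rank = 100·(5 + 0.5·1)/11 = 100·5.5/11 = 50.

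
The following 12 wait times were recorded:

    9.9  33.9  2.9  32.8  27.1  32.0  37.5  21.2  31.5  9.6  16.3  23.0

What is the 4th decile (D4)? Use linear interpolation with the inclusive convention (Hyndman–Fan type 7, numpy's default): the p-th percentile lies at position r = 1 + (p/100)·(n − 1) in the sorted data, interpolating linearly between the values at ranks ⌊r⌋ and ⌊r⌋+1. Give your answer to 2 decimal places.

Sorted: 2.9, 9.6, 9.9, 16.3, 21.2, 23.0, 27.1, 31.5, 32.0, 32.8, 33.9, 37.5.
n = 12.
r = 1 + (40/100)·(12 − 1) = 1 + 4.4 = 5.4.
Rank 5 is 21.2 and rank 6 is 23.0.
Interpolate: 21.2 + 0.4·(23.0 − 21.2) = 21.2 + 0.4·1.8 = 21.92.

21.92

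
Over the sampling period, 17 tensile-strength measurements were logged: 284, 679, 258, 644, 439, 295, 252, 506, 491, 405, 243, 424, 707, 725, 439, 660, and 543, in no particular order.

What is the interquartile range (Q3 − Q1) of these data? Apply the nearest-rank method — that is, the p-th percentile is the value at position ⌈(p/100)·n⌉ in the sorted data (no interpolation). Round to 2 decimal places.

349.00

Sorted: 243, 252, 258, 284, 295, 405, 424, 439, 439, 491, 506, 543, 644, 660, 679, 707, 725.
n = 17.
P25: rank ⌈25/100·17⌉ = 5 → 295.
P75: rank ⌈75/100·17⌉ = 13 → 644.
Difference: 644 − 295 = 349.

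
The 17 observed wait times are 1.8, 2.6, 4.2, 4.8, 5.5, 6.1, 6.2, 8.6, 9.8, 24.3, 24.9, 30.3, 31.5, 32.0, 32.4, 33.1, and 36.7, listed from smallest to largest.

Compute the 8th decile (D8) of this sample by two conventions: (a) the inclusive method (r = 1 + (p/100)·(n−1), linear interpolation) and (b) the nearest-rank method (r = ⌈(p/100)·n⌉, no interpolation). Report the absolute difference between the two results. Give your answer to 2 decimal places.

0.10

n = 17.
(a) r = 13.8; between ranks 13 (31.5) and 14 (32.0): 31.9.
(b) the nearest-rank method: rank 14 → 32.
|31.9 − 32| = 0.1.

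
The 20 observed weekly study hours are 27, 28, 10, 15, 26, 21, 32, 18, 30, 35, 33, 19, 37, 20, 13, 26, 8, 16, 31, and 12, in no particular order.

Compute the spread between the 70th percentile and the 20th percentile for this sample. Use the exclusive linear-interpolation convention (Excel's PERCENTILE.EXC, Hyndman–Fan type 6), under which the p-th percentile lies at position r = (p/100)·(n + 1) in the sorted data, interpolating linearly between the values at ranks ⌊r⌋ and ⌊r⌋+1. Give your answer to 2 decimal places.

Sorted: 8, 10, 12, 13, 15, 16, 18, 19, 20, 21, 26, 26, 27, 28, 30, 31, 32, 33, 35, 37.
n = 20.
P20: r = 4.2; ranks 4–5 are 13, 15; interpolating gives 13.4.
P70: r = 14.7; ranks 14–15 are 28, 30; interpolating gives 29.4.
Difference: 29.4 − 13.4 = 16.

16.00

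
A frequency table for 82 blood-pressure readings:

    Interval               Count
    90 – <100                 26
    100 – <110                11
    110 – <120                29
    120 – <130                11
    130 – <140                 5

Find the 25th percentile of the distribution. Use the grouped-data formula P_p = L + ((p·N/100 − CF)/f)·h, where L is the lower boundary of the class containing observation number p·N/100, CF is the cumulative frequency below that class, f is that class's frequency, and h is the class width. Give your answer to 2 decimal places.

N = 82; target position k = 25/100 · 82 = 20.5.
Cumulative frequencies: 26, 37, 66, 77, 82.
Observation 20.5 falls in the class 90 – <100.
L = 90, CF = 0, f = 26, h = 10.
P25 = 90 + ((20.5 − 0)/26)·10 = 90 + 7.88462 = 97.8846.

97.88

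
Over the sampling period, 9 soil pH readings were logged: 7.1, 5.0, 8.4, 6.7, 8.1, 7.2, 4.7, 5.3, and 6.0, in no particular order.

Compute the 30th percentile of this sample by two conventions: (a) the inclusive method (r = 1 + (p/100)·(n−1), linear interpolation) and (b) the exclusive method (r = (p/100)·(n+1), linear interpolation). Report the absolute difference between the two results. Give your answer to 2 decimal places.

0.28

Sorted: 4.7, 5.0, 5.3, 6.0, 6.7, 7.1, 7.2, 8.1, 8.4.
n = 9.
(a) r = 3.4; between ranks 3 (5.3) and 4 (6.0): 5.58.
(b) r = 3 → value at rank 3 = 5.3.
|5.58 − 5.3| = 0.28.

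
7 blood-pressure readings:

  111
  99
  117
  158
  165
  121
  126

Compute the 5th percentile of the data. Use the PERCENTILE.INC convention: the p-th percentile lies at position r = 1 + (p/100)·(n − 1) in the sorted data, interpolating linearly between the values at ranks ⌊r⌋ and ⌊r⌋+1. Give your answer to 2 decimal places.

102.60

Sorted: 99, 111, 117, 121, 126, 158, 165.
n = 7.
r = 1 + (5/100)·(7 − 1) = 1 + 0.3 = 1.3.
Rank 1 is 99 and rank 2 is 111.
Interpolate: 99 + 0.3·(111 − 99) = 99 + 0.3·12 = 102.6.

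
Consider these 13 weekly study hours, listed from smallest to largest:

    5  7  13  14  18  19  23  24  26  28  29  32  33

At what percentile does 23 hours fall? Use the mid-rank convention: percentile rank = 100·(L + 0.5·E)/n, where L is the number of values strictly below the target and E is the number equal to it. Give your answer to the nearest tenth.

Count below 23: L = 6; count equal: E = 1; n = 13.
Percentile rank = 100·(6 + 0.5·1)/13 = 100·6.5/13 = 50.

50.0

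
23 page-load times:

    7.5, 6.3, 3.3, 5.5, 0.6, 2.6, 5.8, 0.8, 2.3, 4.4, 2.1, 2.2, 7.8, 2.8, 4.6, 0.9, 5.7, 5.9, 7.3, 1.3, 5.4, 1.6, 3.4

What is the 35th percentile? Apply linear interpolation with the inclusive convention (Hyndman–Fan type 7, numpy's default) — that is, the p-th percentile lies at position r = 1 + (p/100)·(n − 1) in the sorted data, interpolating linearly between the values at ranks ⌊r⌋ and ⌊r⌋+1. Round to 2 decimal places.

2.51

Sorted: 0.6, 0.8, 0.9, 1.3, 1.6, 2.1, 2.2, 2.3, 2.6, 2.8, 3.3, 3.4, 4.4, 4.6, 5.4, 5.5, 5.7, 5.8, 5.9, 6.3, 7.3, 7.5, 7.8.
n = 23.
r = 1 + (35/100)·(23 − 1) = 1 + 7.7 = 8.7.
Rank 8 is 2.3 and rank 9 is 2.6.
Interpolate: 2.3 + 0.7·(2.6 − 2.3) = 2.3 + 0.7·0.3 = 2.51.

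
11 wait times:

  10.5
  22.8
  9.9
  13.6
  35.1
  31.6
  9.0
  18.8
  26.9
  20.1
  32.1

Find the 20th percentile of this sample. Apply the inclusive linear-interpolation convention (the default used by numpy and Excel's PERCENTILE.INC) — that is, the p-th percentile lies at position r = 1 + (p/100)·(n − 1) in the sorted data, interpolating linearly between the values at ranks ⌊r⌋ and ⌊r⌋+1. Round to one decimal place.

10.5

Sorted: 9.0, 9.9, 10.5, 13.6, 18.8, 20.1, 22.8, 26.9, 31.6, 32.1, 35.1.
n = 11.
r = 1 + (20/100)·(11 − 1) = 1 + 2 = 3.
r is an integer, so P20 is the value at rank 3: 10.5.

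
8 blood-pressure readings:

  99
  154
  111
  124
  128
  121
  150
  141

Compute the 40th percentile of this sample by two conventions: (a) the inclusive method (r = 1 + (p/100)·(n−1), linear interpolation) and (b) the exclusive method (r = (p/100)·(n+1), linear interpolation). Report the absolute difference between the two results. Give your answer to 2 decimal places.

Sorted: 99, 111, 121, 124, 128, 141, 150, 154.
n = 8.
(a) r = 3.8; between ranks 3 (121) and 4 (124): 123.4.
(b) r = 3.6; between ranks 3 (121) and 4 (124): 122.8.
|123.4 − 122.8| = 0.6.

0.60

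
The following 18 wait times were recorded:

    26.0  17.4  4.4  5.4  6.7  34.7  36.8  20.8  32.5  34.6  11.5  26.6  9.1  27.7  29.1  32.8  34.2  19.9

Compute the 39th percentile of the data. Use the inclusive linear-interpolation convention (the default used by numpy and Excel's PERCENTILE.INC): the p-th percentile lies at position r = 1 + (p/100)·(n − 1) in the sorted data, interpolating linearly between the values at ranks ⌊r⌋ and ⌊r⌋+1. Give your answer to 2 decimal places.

20.47

Sorted: 4.4, 5.4, 6.7, 9.1, 11.5, 17.4, 19.9, 20.8, 26.0, 26.6, 27.7, 29.1, 32.5, 32.8, 34.2, 34.6, 34.7, 36.8.
n = 18.
r = 1 + (39/100)·(18 − 1) = 1 + 6.63 = 7.63.
Rank 7 is 19.9 and rank 8 is 20.8.
Interpolate: 19.9 + 0.63·(20.8 − 19.9) = 19.9 + 0.63·0.9 = 20.467.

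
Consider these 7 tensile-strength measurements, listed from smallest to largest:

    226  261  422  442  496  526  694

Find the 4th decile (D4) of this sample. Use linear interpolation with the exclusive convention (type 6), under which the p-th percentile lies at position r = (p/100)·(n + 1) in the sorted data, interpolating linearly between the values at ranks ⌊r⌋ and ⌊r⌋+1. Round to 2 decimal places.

426.00

n = 7.
r = (40/100)·(7 + 1) = 3.2.
Rank 3 is 422 and rank 4 is 442.
Interpolate: 422 + 0.2·(442 − 422) = 422 + 0.2·20 = 426.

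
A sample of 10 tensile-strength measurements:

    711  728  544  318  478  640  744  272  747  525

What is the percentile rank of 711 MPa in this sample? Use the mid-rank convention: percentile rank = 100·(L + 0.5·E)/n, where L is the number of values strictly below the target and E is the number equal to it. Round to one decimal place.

65.0

Sorted: 272, 318, 478, 525, 544, 640, 711, 728, 744, 747.
Count below 711: L = 6; count equal: E = 1; n = 10.
Percentile rank = 100·(6 + 0.5·1)/10 = 100·6.5/10 = 65.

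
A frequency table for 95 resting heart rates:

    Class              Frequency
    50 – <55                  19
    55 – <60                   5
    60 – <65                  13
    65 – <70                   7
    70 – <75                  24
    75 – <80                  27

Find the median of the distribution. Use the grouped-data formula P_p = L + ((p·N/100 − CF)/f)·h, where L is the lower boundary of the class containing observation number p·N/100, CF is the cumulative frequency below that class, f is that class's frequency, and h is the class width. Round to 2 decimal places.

70.73

N = 95; target position k = 50/100 · 95 = 47.5.
Cumulative frequencies: 19, 24, 37, 44, 68, 95.
Observation 47.5 falls in the class 70 – <75.
L = 70, CF = 44, f = 24, h = 5.
P50 = 70 + ((47.5 − 44)/24)·5 = 70 + 0.729167 = 70.7292.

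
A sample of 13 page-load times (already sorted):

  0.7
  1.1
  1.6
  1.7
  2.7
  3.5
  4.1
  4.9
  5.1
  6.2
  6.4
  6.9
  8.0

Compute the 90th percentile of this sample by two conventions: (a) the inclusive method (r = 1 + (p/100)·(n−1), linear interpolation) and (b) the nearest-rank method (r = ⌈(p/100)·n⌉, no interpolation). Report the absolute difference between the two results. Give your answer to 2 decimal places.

0.10

n = 13.
(a) r = 11.8; between ranks 11 (6.4) and 12 (6.9): 6.8.
(b) the nearest-rank method: rank 12 → 6.9.
|6.8 − 6.9| = 0.1.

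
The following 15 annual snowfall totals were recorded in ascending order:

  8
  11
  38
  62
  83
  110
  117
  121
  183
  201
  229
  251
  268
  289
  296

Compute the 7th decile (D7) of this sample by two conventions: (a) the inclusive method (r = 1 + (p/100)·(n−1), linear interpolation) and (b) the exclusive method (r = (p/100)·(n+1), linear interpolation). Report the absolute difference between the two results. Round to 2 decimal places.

n = 15.
(a) r = 10.8; between ranks 10 (201) and 11 (229): 223.4.
(b) r = 11.2; between ranks 11 (229) and 12 (251): 233.4.
|223.4 − 233.4| = 10.

10.00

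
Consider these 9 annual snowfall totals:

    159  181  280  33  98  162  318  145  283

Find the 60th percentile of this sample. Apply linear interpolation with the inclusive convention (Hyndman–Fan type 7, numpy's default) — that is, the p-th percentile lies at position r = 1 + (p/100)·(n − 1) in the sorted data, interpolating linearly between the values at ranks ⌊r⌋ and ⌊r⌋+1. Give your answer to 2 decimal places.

177.20

Sorted: 33, 98, 145, 159, 162, 181, 280, 283, 318.
n = 9.
r = 1 + (60/100)·(9 − 1) = 1 + 4.8 = 5.8.
Rank 5 is 162 and rank 6 is 181.
Interpolate: 162 + 0.8·(181 − 162) = 162 + 0.8·19 = 177.2.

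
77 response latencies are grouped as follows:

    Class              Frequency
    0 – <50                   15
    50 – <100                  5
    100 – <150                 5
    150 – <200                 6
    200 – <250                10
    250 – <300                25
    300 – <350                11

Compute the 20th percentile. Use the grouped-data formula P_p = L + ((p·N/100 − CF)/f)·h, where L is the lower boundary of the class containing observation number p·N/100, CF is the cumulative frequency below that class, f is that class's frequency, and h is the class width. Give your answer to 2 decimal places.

54.00

N = 77; target position k = 20/100 · 77 = 15.4.
Cumulative frequencies: 15, 20, 25, 31, 41, 66, 77.
Observation 15.4 falls in the class 50 – <100.
L = 50, CF = 15, f = 5, h = 50.
P20 = 50 + ((15.4 − 15)/5)·50 = 50 + 4 = 54.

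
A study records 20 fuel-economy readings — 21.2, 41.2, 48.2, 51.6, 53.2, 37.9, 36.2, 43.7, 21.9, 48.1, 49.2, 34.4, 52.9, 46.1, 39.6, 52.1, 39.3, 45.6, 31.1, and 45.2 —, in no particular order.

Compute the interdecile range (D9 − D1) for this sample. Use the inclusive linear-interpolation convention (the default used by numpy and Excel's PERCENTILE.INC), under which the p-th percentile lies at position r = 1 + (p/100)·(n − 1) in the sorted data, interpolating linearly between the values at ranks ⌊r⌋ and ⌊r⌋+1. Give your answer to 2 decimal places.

Sorted: 21.2, 21.9, 31.1, 34.4, 36.2, 37.9, 39.3, 39.6, 41.2, 43.7, 45.2, 45.6, 46.1, 48.1, 48.2, 49.2, 51.6, 52.1, 52.9, 53.2.
n = 20.
P10: r = 2.9; ranks 2–3 are 21.9, 31.1; interpolating gives 30.18.
P90: r = 18.1; ranks 18–19 are 52.1, 52.9; interpolating gives 52.18.
Difference: 52.18 − 30.18 = 22.

22.00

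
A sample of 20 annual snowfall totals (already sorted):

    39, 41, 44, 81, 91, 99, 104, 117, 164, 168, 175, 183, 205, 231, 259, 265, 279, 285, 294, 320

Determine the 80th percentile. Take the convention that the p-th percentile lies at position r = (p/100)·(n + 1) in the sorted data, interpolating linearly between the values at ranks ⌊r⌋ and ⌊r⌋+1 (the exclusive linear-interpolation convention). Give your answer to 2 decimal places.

276.20

n = 20.
r = (80/100)·(20 + 1) = 16.8.
Rank 16 is 265 and rank 17 is 279.
Interpolate: 265 + 0.8·(279 − 265) = 265 + 0.8·14 = 276.2.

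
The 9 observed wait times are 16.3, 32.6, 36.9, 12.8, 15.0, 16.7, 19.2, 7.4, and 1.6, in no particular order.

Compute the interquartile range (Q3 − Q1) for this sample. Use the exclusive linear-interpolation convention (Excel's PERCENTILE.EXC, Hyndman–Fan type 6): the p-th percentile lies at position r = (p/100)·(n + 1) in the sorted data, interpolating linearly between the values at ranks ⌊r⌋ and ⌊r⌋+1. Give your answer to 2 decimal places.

15.80

Sorted: 1.6, 7.4, 12.8, 15.0, 16.3, 16.7, 19.2, 32.6, 36.9.
n = 9.
P25: r = 2.5; ranks 2–3 are 7.4, 12.8; interpolating gives 10.1.
P75: r = 7.5; ranks 7–8 are 19.2, 32.6; interpolating gives 25.9.
Difference: 25.9 − 10.1 = 15.8.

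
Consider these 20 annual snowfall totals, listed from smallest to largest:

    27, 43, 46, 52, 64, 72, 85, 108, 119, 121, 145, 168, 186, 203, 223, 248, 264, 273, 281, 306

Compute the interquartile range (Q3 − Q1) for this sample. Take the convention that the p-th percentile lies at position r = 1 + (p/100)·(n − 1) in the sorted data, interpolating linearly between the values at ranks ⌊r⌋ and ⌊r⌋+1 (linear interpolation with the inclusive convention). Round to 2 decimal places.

n = 20.
P25: r = 5.75; ranks 5–6 are 64, 72; interpolating gives 70.
P75: r = 15.25; ranks 15–16 are 223, 248; interpolating gives 229.25.
Difference: 229.25 − 70 = 159.25.

159.25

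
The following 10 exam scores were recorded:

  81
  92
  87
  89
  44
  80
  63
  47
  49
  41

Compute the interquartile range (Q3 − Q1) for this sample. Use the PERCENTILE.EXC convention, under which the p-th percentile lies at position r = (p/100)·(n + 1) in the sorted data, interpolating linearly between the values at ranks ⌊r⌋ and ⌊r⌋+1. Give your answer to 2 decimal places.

41.25

Sorted: 41, 44, 47, 49, 63, 80, 81, 87, 89, 92.
n = 10.
P25: r = 2.75; ranks 2–3 are 44, 47; interpolating gives 46.25.
P75: r = 8.25; ranks 8–9 are 87, 89; interpolating gives 87.5.
Difference: 87.5 − 46.25 = 41.25.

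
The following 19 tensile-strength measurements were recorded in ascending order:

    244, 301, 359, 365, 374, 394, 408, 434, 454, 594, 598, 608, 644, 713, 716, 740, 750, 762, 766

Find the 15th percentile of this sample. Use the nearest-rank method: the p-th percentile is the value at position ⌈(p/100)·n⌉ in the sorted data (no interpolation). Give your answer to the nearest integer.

359

n = 19.
Position = ⌈15/100 · 19⌉ = ⌈2.85⌉ = 3.
The value at rank 3 is 359.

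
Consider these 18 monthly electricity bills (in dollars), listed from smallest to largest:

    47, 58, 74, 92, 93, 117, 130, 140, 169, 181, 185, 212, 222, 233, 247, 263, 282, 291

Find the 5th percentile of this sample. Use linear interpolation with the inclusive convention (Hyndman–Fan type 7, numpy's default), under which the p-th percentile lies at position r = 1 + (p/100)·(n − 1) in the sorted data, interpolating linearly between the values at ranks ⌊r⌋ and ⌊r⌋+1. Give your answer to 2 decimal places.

56.35

n = 18.
r = 1 + (5/100)·(18 − 1) = 1 + 0.85 = 1.85.
Rank 1 is 47 and rank 2 is 58.
Interpolate: 47 + 0.85·(58 − 47) = 47 + 0.85·11 = 56.35.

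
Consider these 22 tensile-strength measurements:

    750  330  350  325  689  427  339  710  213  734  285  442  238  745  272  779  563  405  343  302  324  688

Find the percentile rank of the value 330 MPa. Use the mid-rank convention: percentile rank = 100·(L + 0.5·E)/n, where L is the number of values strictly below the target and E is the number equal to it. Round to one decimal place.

Sorted: 213, 238, 272, 285, 302, 324, 325, 330, 339, 343, 350, 405, 427, 442, 563, 688, 689, 710, 734, 745, 750, 779.
Count below 330: L = 7; count equal: E = 1; n = 22.
Percentile rank = 100·(7 + 0.5·1)/22 = 100·7.5/22 = 34.09.

34.1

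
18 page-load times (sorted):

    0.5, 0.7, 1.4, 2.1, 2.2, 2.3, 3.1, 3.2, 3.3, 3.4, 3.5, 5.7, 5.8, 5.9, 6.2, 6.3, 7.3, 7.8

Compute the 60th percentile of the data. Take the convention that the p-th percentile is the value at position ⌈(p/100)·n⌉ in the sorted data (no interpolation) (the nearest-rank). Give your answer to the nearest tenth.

n = 18.
Position = ⌈60/100 · 18⌉ = ⌈10.8⌉ = 11.
The value at rank 11 is 3.5.

3.5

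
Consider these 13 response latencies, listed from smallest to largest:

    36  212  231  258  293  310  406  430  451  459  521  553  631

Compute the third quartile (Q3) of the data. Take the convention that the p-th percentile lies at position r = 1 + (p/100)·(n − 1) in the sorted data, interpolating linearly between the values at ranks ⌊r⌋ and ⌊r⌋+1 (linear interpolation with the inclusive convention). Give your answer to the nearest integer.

459

n = 13.
r = 1 + (75/100)·(13 − 1) = 1 + 9 = 10.
r is an integer, so P75 is the value at rank 10: 459.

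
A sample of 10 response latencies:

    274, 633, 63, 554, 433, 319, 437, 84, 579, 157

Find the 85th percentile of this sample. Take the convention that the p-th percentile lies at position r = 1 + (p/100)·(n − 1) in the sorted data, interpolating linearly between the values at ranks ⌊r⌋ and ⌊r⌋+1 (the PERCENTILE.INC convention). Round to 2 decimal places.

Sorted: 63, 84, 157, 274, 319, 433, 437, 554, 579, 633.
n = 10.
r = 1 + (85/100)·(10 − 1) = 1 + 7.65 = 8.65.
Rank 8 is 554 and rank 9 is 579.
Interpolate: 554 + 0.65·(579 − 554) = 554 + 0.65·25 = 570.25.

570.25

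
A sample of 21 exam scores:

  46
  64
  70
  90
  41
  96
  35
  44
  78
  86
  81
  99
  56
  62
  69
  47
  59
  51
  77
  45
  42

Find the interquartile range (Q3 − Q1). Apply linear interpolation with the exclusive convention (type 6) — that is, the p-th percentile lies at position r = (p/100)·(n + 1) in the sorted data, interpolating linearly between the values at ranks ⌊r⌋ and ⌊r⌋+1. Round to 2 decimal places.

34.00

Sorted: 35, 41, 42, 44, 45, 46, 47, 51, 56, 59, 62, 64, 69, 70, 77, 78, 81, 86, 90, 96, 99.
n = 21.
P25: r = 5.5; ranks 5–6 are 45, 46; interpolating gives 45.5.
P75: r = 16.5; ranks 16–17 are 78, 81; interpolating gives 79.5.
Difference: 79.5 − 45.5 = 34.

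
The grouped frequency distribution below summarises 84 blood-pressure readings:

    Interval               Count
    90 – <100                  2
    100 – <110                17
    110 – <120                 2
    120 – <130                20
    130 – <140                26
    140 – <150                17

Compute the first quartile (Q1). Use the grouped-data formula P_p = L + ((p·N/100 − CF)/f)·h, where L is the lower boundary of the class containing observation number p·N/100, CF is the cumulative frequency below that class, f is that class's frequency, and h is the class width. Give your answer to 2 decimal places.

N = 84; target position k = 25/100 · 84 = 21.
Cumulative frequencies: 2, 19, 21, 41, 67, 84.
Observation 21 falls in the class 110 – <120.
L = 110, CF = 19, f = 2, h = 10.
P25 = 110 + ((21 − 19)/2)·10 = 110 + 10 = 120.

120.00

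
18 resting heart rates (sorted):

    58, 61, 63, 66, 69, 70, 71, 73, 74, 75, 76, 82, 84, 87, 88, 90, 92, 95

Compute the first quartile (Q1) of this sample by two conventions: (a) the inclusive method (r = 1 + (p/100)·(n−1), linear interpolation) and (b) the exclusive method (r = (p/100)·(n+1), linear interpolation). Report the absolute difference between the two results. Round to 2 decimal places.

n = 18.
(a) r = 5.25; between ranks 5 (69) and 6 (70): 69.25.
(b) r = 4.75; between ranks 4 (66) and 5 (69): 68.25.
|69.25 − 68.25| = 1.

1.00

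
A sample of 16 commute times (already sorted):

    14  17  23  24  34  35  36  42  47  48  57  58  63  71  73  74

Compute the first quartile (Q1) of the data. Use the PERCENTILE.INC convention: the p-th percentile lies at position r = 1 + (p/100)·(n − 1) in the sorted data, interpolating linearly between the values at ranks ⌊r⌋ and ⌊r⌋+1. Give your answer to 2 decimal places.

n = 16.
r = 1 + (25/100)·(16 − 1) = 1 + 3.75 = 4.75.
Rank 4 is 24 and rank 5 is 34.
Interpolate: 24 + 0.75·(34 − 24) = 24 + 0.75·10 = 31.5.

31.50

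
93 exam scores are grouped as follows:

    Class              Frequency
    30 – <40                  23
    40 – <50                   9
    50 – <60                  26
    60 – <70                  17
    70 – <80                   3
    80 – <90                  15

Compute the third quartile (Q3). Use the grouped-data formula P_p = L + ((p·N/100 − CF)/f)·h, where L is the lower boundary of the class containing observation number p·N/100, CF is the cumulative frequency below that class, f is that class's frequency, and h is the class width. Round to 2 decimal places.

N = 93; target position k = 75/100 · 93 = 69.75.
Cumulative frequencies: 23, 32, 58, 75, 78, 93.
Observation 69.75 falls in the class 60 – <70.
L = 60, CF = 58, f = 17, h = 10.
P75 = 60 + ((69.75 − 58)/17)·10 = 60 + 6.91176 = 66.9118.

66.91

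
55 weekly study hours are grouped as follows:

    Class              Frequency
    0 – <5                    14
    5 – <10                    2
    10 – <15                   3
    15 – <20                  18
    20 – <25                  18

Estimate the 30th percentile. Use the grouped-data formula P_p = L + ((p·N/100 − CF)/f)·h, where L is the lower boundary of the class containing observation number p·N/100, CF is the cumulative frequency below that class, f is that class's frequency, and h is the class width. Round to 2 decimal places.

10.83

N = 55; target position k = 30/100 · 55 = 16.5.
Cumulative frequencies: 14, 16, 19, 37, 55.
Observation 16.5 falls in the class 10 – <15.
L = 10, CF = 16, f = 3, h = 5.
P30 = 10 + ((16.5 − 16)/3)·5 = 10 + 0.833333 = 10.8333.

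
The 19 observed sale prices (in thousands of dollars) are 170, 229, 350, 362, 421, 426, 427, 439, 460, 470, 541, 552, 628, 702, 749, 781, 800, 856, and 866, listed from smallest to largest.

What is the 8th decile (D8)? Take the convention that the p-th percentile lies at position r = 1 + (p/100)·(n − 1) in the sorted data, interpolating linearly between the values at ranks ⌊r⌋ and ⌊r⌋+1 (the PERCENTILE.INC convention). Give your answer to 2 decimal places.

n = 19.
r = 1 + (80/100)·(19 − 1) = 1 + 14.4 = 15.4.
Rank 15 is 749 and rank 16 is 781.
Interpolate: 749 + 0.4·(781 − 749) = 749 + 0.4·32 = 761.8.

761.80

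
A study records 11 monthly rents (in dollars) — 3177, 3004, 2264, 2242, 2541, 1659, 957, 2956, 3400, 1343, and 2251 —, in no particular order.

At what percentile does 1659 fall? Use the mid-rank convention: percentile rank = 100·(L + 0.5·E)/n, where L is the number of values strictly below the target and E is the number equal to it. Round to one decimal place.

Sorted: 957, 1343, 1659, 2242, 2251, 2264, 2541, 2956, 3004, 3177, 3400.
Count below 1659: L = 2; count equal: E = 1; n = 11.
Percentile rank = 100·(2 + 0.5·1)/11 = 100·2.5/11 = 22.73.

22.7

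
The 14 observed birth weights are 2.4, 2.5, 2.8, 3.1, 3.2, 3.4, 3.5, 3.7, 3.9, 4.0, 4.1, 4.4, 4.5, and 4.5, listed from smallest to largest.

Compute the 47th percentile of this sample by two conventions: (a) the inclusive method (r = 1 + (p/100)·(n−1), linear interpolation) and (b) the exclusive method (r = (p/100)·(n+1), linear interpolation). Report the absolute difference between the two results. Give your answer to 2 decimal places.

n = 14.
(a) r = 7.11; between ranks 7 (3.5) and 8 (3.7): 3.522.
(b) r = 7.05; between ranks 7 (3.5) and 8 (3.7): 3.51.
|3.522 − 3.51| = 0.012.

0.01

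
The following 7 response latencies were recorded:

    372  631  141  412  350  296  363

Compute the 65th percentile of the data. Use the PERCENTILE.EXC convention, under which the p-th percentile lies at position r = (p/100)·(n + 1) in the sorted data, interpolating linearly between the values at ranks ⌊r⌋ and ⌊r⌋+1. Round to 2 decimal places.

Sorted: 141, 296, 350, 363, 372, 412, 631.
n = 7.
r = (65/100)·(7 + 1) = 5.2.
Rank 5 is 372 and rank 6 is 412.
Interpolate: 372 + 0.2·(412 − 372) = 372 + 0.2·40 = 380.

380.00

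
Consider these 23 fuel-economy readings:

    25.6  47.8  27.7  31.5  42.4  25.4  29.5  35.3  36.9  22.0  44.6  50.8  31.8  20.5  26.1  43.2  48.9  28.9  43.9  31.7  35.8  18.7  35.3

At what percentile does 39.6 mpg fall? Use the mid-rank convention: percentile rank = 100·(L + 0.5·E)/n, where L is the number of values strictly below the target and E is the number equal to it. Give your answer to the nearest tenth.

69.6

Sorted: 18.7, 20.5, 22.0, 25.4, 25.6, 26.1, 27.7, 28.9, 29.5, 31.5, 31.7, 31.8, 35.3, 35.3, 35.8, 36.9, 42.4, 43.2, 43.9, 44.6, 47.8, 48.9, 50.8.
Count below 39.6: L = 16; count equal: E = 0; n = 23.
Percentile rank = 100·(16 + 0.5·0)/23 = 100·16/23 = 69.57.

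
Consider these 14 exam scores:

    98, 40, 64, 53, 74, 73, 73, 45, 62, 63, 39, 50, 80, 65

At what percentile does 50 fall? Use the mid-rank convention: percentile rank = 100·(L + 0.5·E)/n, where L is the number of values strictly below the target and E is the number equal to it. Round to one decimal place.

25.0

Sorted: 39, 40, 45, 50, 53, 62, 63, 64, 65, 73, 73, 74, 80, 98.
Count below 50: L = 3; count equal: E = 1; n = 14.
Percentile rank = 100·(3 + 0.5·1)/14 = 100·3.5/14 = 25.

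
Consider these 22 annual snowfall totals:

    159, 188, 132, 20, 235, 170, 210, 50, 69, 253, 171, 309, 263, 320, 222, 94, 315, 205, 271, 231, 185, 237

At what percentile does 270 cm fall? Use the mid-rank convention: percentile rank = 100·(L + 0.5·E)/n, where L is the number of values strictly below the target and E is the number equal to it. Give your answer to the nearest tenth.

81.8

Sorted: 20, 50, 69, 94, 132, 159, 170, 171, 185, 188, 205, 210, 222, 231, 235, 237, 253, 263, 271, 309, 315, 320.
Count below 270: L = 18; count equal: E = 0; n = 22.
Percentile rank = 100·(18 + 0.5·0)/22 = 100·18/22 = 81.82.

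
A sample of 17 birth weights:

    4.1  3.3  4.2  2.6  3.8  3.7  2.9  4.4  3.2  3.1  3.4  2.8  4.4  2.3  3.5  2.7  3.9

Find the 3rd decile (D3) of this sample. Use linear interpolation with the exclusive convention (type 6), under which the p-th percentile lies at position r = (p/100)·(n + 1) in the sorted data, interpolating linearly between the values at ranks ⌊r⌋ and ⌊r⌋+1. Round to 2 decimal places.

2.98

Sorted: 2.3, 2.6, 2.7, 2.8, 2.9, 3.1, 3.2, 3.3, 3.4, 3.5, 3.7, 3.8, 3.9, 4.1, 4.2, 4.4, 4.4.
n = 17.
r = (30/100)·(17 + 1) = 5.4.
Rank 5 is 2.9 and rank 6 is 3.1.
Interpolate: 2.9 + 0.4·(3.1 − 2.9) = 2.9 + 0.4·0.2 = 2.98.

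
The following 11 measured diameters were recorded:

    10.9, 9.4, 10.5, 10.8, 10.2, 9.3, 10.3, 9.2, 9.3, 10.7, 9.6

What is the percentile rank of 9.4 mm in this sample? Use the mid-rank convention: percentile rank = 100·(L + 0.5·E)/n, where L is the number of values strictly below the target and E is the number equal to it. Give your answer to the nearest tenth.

Sorted: 9.2, 9.3, 9.3, 9.4, 9.6, 10.2, 10.3, 10.5, 10.7, 10.8, 10.9.
Count below 9.4: L = 3; count equal: E = 1; n = 11.
Percentile rank = 100·(3 + 0.5·1)/11 = 100·3.5/11 = 31.82.

31.8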